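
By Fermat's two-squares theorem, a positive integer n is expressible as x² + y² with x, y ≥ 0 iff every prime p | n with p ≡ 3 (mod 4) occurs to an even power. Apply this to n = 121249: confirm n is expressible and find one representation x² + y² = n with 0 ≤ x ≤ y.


Step 1: Factor n = 121249 = 29 · 37 · 113.
Step 2: Check the mod-4 condition on each prime factor: 29 ≡ 1 (mod 4), exponent 1; 37 ≡ 1 (mod 4), exponent 1; 113 ≡ 1 (mod 4), exponent 1.
All primes ≡ 3 (mod 4) appear to even exponent (or don't appear), so by the two-squares theorem n IS expressible as a sum of two squares.
Step 3: Build a representation. Here n = 29 · 37 · 113 is a product of primes ≡ 1 (mod 4). Each prime p ≡ 1 (mod 4) is itself a sum of two squares; find a² by testing p − a² for a perfect square:
  29: 29 − 1² = 28, 29 − 2² = 25 = 5² ⇒ 29 = 2² + 5².
  37: 37 − 1² = 36 = 6² ⇒ 37 = 1² + 6².
  113: 113 − 1² = 112, 113 − 2² = 109, 113 − 3² = 104, 113 − 4² = 97, 113 − 5² = 88, 113 − 6² = 77, 113 − 7² = 64 = 8² ⇒ 113 = 7² + 8².
  Combine using the Brahmagupta–Fibonacci identity (a² + b²)(c² + d²) = (ac − bd)² + (ad + bc)² = (ac + bd)² + (ad − bc)²:
  29 · 37 = 1073: from (2² + 5²)(1² + 6²), take (2·1 − 5·6, 2·6 + 5·1) = (2 − 30, 12 + 5) = (-28, 17); dropping signs (only squares matter) gives (28, 17); check 28² + 17² = 784 + 289 = 1073 ✓.
  1073 · 113 = 121249: from (28² + 17²)(7² + 8²), take (28·7 − 17·8, 28·8 + 17·7) = (196 − 136, 224 + 119) = (60, 343); check 60² + 343² = 3600 + 117649 = 121249 ✓.
Step 4: Order so x ≤ y and verify: 60² + 343² = 3600 + 117649 = 121249 = n. ✓

n = 121249 = 60² + 343² (one valid representation with x ≤ y).


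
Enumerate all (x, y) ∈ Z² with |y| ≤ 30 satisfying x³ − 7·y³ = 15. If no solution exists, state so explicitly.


The equation is x³ - 7y³ = 15. For fixed y, x³ = 7·y³ + 15, so a solution requires the RHS to be a perfect cube.
Strategy: iterate y from -30 to 30, compute RHS = 7·y³ + 15, and check whether it is a (positive or negative) perfect cube.
Check small values of y:
  y = 0: RHS = 15 is not a perfect cube.
  y = 1: RHS = 22 is not a perfect cube.
  y = -1: RHS = 8 = (2)³ ⇒ x = 2 works.
  y = 2: RHS = 71 is not a perfect cube.
  y = -2: RHS = -41 is not a perfect cube.
  y = 3: RHS = 204 is not a perfect cube.
  y = -3: RHS = -174 is not a perfect cube.
Continuing, at y = 23: RHS = 85184 = (44)³ ⇒ x = 44 works.
Searching the remaining y in |y| ≤ 30 finds no further solutions.
Collected solutions: (2, -1), (44, 23).

Solutions (with |y| ≤ 30): (2, -1), (44, 23).


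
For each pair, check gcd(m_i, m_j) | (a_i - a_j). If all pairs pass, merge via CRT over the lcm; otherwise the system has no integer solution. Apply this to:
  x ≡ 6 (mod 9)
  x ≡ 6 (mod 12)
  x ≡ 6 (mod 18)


Moduli 9, 12, 18 are not pairwise coprime, so CRT works modulo lcm(m_i) when all pairwise compatibility conditions hold.
Pairwise compatibility: gcd(m_i, m_j) must divide a_i - a_j for every pair.
Merge one congruence at a time:
  Start: x ≡ 6 (mod 9).
  Combine with x ≡ 6 (mod 12): gcd(9, 12) = 3; 6 - 6 = 0, which IS divisible by 3, so compatible.
    Write x = 6 + 9·t and substitute into x ≡ 6 (mod 12): 9·t ≡ 6 − 6 = 0 (mod 12).
    Divide the congruence (and modulus) by g = 3: 3·t ≡ 0 (mod 4).
    The inverse of 3 mod 4 is 3 (since 3·3 = 9 = 2·4 + 1), so t ≡ 3·0 = 0 ≡ 0 (mod 4).
    Then x = 6 + 9·0 = 6, valid modulo lcm(9, 12) = 36: x ≡ 6 (mod 36).
  Combine with x ≡ 6 (mod 18): gcd(36, 18) = 18; 6 - 6 = 0, which IS divisible by 18, so compatible.
    Write x = 6 + 36·t and substitute into x ≡ 6 (mod 18): 36·t ≡ 6 − 6 = 0 (mod 18).
    Divide the congruence (and modulus) by g = 18: 2·t ≡ 0 (mod 1).
    Modulo 1 every t works; take t = 0.
    Then x = 6 + 36·0 = 6, valid modulo lcm(36, 18) = 36: x ≡ 6 (mod 36).
Verify: 6 mod 9 = 6, 6 mod 12 = 6, 6 mod 18 = 6.

x ≡ 6 (mod 36).


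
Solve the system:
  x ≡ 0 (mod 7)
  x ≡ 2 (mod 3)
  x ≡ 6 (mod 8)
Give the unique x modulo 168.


Moduli 7, 3, 8 are pairwise coprime; by CRT there is a unique solution modulo M = 7 · 3 · 8 = 168.
Solve pairwise, accumulating the modulus:
  Start with x ≡ 0 (mod 7).
  Combine with x ≡ 2 (mod 3): since gcd(7, 3) = 1, we get a unique residue mod 21.
    Write x = 0 + 7·t and substitute into x ≡ 2 (mod 3): 7·t ≡ 2 − 0 = 2 (mod 3).
    Reduce coefficients mod 3: 1·t ≡ 2 (mod 3).
    So t ≡ 2 (mod 3).
    Then x = 0 + 7·2 = 14, valid modulo lcm(7, 3) = 21: x ≡ 14 (mod 21).
  Combine with x ≡ 6 (mod 8): since gcd(21, 8) = 1, we get a unique residue mod 168.
    Write x = 14 + 21·t and substitute into x ≡ 6 (mod 8): 21·t ≡ 6 − 14 = -8 (mod 8).
    Reduce coefficients mod 8: 5·t ≡ 0 (mod 8).
    The inverse of 5 mod 8 is 5 (since 5·5 = 25 = 3·8 + 1), so t ≡ 5·0 = 0 ≡ 0 (mod 8).
    Then x = 14 + 21·0 = 14, valid modulo lcm(21, 8) = 168: x ≡ 14 (mod 168).
Verify: 14 mod 7 = 0 ✓, 14 mod 3 = 2 ✓, 14 mod 8 = 6 ✓.

x ≡ 14 (mod 168).


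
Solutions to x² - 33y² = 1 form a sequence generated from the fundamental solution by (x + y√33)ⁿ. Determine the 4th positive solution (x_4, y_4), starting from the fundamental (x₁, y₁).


Step 1: Find the fundamental solution (x₁, y₁) of x² - 33y² = 1.
  Expand √33 as a continued fraction. a₀ = ⌊√33⌋ = 5; iterate m_{k+1} = d_k·a_k − m_k, d_{k+1} = (33 − m_{k+1}²)/d_k, a_{k+1} = ⌊(a₀ + m_{k+1})/d_{k+1}⌋ (starting m₀ = 0, d₀ = 1), with convergents p_k = a_k·p_{k-1} + p_{k-2}, q_k = a_k·q_{k-1} + q_{k-2} (p₋₁ = 1, q₋₁ = 0):
  k = 0: a₀ = 5; p₀/q₀ = 5/1; p₀² − 33·q₀² = 25 − 33 = -8.
  k = 1: m = 5, d = 8, a = ⌊(5 + 5)/8⌋ = 1; p/q = (1·5 + 1)/(1·1 + 0) = 6/1; p² − 33·q² = 36 − 33 = 3.
  k = 2: m = 3, d = 3, a = ⌊(5 + 3)/3⌋ = 2; p/q = (2·6 + 5)/(2·1 + 1) = 17/3; p² − 33·q² = 289 − 297 = -8.
  k = 3: m = 3, d = 8, a = ⌊(5 + 3)/8⌋ = 1; p/q = (1·17 + 6)/(1·3 + 1) = 23/4; p² − 33·q² = 529 − 528 = 1.
  The first convergent with p² − 33·q² = 1 gives the fundamental solution (x₁, y₁) = (23, 4).
Step 2: Apply the recurrence (x_{n+1}, y_{n+1}) = (x₁x_n + 33y₁y_n, x₁y_n + y₁x_n) repeatedly.
  From (x_1, y_1) = (23, 4): x_2 = 23·23 + 33·4·4 = 1057; y_2 = 23·4 + 4·23 = 184.
  From (x_2, y_2) = (1057, 184): x_3 = 23·1057 + 33·4·184 = 48599; y_3 = 23·184 + 4·1057 = 8460.
  From (x_3, y_3) = (48599, 8460): x_4 = 23·48599 + 33·4·8460 = 2234497; y_4 = 23·8460 + 4·48599 = 388976.
Step 3: Verify x_4² - 33·y_4² = 4992976843009 - 4992976843008 = 1 (should be 1). ✓

(x_1, y_1) = (23, 4); (x_4, y_4) = (2234497, 388976).


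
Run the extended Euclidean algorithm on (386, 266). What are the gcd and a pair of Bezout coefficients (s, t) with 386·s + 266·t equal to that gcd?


Euclidean algorithm on (386, 266) — divide until remainder is 0:
  386 = 1 · 266 + 120
  266 = 2 · 120 + 26
  120 = 4 · 26 + 16
  26 = 1 · 16 + 10
  16 = 1 · 10 + 6
  10 = 1 · 6 + 4
  6 = 1 · 4 + 2
  4 = 2 · 2 + 0
gcd(386, 266) = 2.
Track Bezout coefficients alongside the remainders: start with r₀ = 386 = a·1 + b·0 (s = 1, t = 0) and r₁ = 266 = a·0 + b·1 (s = 0, t = 1); each new remainder r_{k+1} = r_{k-1} − q_k·r_k inherits s_{k+1} = s_{k-1} − q_k·s_k, t_{k+1} = t_{k-1} − q_k·t_k, so r_k = a·s_k + b·t_k at every step:
  q = 1: r = 120, s = 1 − 1·0 = 1, t = 0 − 1·1 = -1  (check: 386·1 + 266·(-1) = 120)
  q = 2: r = 26, s = 0 − 2·1 = -2, t = 1 − 2·(-1) = 3  (check: 386·(-2) + 266·3 = 26)
  q = 4: r = 16, s = 1 − 4·(-2) = 9, t = -1 − 4·3 = -13  (check: 386·9 + 266·(-13) = 16)
  q = 1: r = 10, s = -2 − 1·9 = -11, t = 3 − 1·(-13) = 16  (check: 386·(-11) + 266·16 = 10)
  q = 1: r = 6, s = 9 − 1·(-11) = 20, t = -13 − 1·16 = -29  (check: 386·20 + 266·(-29) = 6)
  q = 1: r = 4, s = -11 − 1·20 = -31, t = 16 − 1·(-29) = 45  (check: 386·(-31) + 266·45 = 4)
  q = 1: r = 2, s = 20 − 1·(-31) = 51, t = -29 − 1·45 = -74  (check: 386·51 + 266·(-74) = 2)
The row with r = 2 (the gcd) gives the Bezout coefficients s = 51, t = -74.
Result: 386 · (51) + 266 · (-74) = 2.

gcd(386, 266) = 2; s = 51, t = -74 (check: 386·51 + 266·(-74) = 2).


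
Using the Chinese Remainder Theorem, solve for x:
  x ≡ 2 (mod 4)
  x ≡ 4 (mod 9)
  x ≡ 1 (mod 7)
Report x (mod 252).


Moduli 4, 9, 7 are pairwise coprime; by CRT there is a unique solution modulo M = 4 · 9 · 7 = 252.
Solve pairwise, accumulating the modulus:
  Start with x ≡ 2 (mod 4).
  Combine with x ≡ 4 (mod 9): since gcd(4, 9) = 1, we get a unique residue mod 36.
    Write x = 2 + 4·t and substitute into x ≡ 4 (mod 9): 4·t ≡ 4 − 2 = 2 (mod 9).
    The inverse of 4 mod 9 is 7 (since 4·7 = 28 = 3·9 + 1), so t ≡ 7·2 = 14 ≡ 5 (mod 9).
    Then x = 2 + 4·5 = 22, valid modulo lcm(4, 9) = 36: x ≡ 22 (mod 36).
  Combine with x ≡ 1 (mod 7): since gcd(36, 7) = 1, we get a unique residue mod 252.
    Write x = 22 + 36·t and substitute into x ≡ 1 (mod 7): 36·t ≡ 1 − 22 = -21 (mod 7).
    Reduce coefficients mod 7: 1·t ≡ 0 (mod 7).
    So t ≡ 0 (mod 7).
    Then x = 22 + 36·0 = 22, valid modulo lcm(36, 7) = 252: x ≡ 22 (mod 252).
Verify: 22 mod 4 = 2 ✓, 22 mod 9 = 4 ✓, 22 mod 7 = 1 ✓.

x ≡ 22 (mod 252).


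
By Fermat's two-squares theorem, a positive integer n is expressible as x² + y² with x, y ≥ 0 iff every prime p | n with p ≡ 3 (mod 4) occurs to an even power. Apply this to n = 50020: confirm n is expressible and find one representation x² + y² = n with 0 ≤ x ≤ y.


Step 1: Factor n = 50020 = 2^2 · 5 · 41 · 61.
Step 2: Check the mod-4 condition on each prime factor: 2 = 2 (special); 5 ≡ 1 (mod 4), exponent 1; 41 ≡ 1 (mod 4), exponent 1; 61 ≡ 1 (mod 4), exponent 1.
All primes ≡ 3 (mod 4) appear to even exponent (or don't appear), so by the two-squares theorem n IS expressible as a sum of two squares.
Step 3: Build a representation. Group n = k² · m with k = 2 and m = 5 · 41 · 61 = 12505 (a product of primes ≡ 1 (mod 4)); a representation of m scales to one of n via (k·x)² + (k·y)² = k²(x² + y²). Each prime p ≡ 1 (mod 4) is itself a sum of two squares; find a² by testing p − a² for a perfect square:
  5: 5 − 1² = 4 = 2² ⇒ 5 = 1² + 2².
  41: 41 − 1² = 40, 41 − 2² = 37, 41 − 3² = 32, 41 − 4² = 25 = 5² ⇒ 41 = 4² + 5².
  61: 61 − 1² = 60, 61 − 2² = 57, 61 − 3² = 52, 61 − 4² = 45, 61 − 5² = 36 = 6² ⇒ 61 = 5² + 6².
  Combine using the Brahmagupta–Fibonacci identity (a² + b²)(c² + d²) = (ac − bd)² + (ad + bc)² = (ac + bd)² + (ad − bc)²:
  5 · 41 = 205: from (1² + 2²)(4² + 5²), take (1·4 − 2·5, 1·5 + 2·4) = (4 − 10, 5 + 8) = (-6, 13); dropping signs (only squares matter) gives (6, 13); check 6² + 13² = 36 + 169 = 205 ✓.
  205 · 61 = 12505: from (6² + 13²)(5² + 6²), take (6·5 − 13·6, 6·6 + 13·5) = (30 − 78, 36 + 65) = (-48, 101); dropping signs (only squares matter) gives (48, 101); check 48² + 101² = 2304 + 10201 = 12505 ✓.
  Scale by k = 2: (2·48, 2·101) = (96, 202).
Step 4: Order so x ≤ y and verify: 96² + 202² = 9216 + 40804 = 50020 = n. ✓

n = 50020 = 96² + 202² (one valid representation with x ≤ y).


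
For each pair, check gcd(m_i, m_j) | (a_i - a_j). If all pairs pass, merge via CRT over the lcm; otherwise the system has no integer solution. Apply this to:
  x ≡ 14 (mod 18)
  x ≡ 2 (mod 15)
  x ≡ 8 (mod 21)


Moduli 18, 15, 21 are not pairwise coprime, so CRT works modulo lcm(m_i) when all pairwise compatibility conditions hold.
Pairwise compatibility: gcd(m_i, m_j) must divide a_i - a_j for every pair.
Merge one congruence at a time:
  Start: x ≡ 14 (mod 18).
  Combine with x ≡ 2 (mod 15): gcd(18, 15) = 3; 2 - 14 = -12, which IS divisible by 3, so compatible.
    Write x = 14 + 18·t and substitute into x ≡ 2 (mod 15): 18·t ≡ 2 − 14 = -12 (mod 15).
    Divide the congruence (and modulus) by g = 3: 6·t ≡ -4 (mod 5).
    Reduce coefficients mod 5: 1·t ≡ 1 (mod 5).
    So t ≡ 1 (mod 5).
    Then x = 14 + 18·1 = 32, valid modulo lcm(18, 15) = 90: x ≡ 32 (mod 90).
  Combine with x ≡ 8 (mod 21): gcd(90, 21) = 3; 8 - 32 = -24, which IS divisible by 3, so compatible.
    Write x = 32 + 90·t and substitute into x ≡ 8 (mod 21): 90·t ≡ 8 − 32 = -24 (mod 21).
    Divide the congruence (and modulus) by g = 3: 30·t ≡ -8 (mod 7).
    Reduce coefficients mod 7: 2·t ≡ 6 (mod 7).
    The inverse of 2 mod 7 is 4 (since 2·4 = 8 = 1·7 + 1), so t ≡ 4·6 = 24 ≡ 3 (mod 7).
    Then x = 32 + 90·3 = 302, valid modulo lcm(90, 21) = 630: x ≡ 302 (mod 630).
Verify: 302 mod 18 = 14, 302 mod 15 = 2, 302 mod 21 = 8.

x ≡ 302 (mod 630).


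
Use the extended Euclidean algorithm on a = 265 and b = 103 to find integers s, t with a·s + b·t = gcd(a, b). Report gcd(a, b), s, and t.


Euclidean algorithm on (265, 103) — divide until remainder is 0:
  265 = 2 · 103 + 59
  103 = 1 · 59 + 44
  59 = 1 · 44 + 15
  44 = 2 · 15 + 14
  15 = 1 · 14 + 1
  14 = 14 · 1 + 0
gcd(265, 103) = 1.
Track Bezout coefficients alongside the remainders: start with r₀ = 265 = a·1 + b·0 (s = 1, t = 0) and r₁ = 103 = a·0 + b·1 (s = 0, t = 1); each new remainder r_{k+1} = r_{k-1} − q_k·r_k inherits s_{k+1} = s_{k-1} − q_k·s_k, t_{k+1} = t_{k-1} − q_k·t_k, so r_k = a·s_k + b·t_k at every step:
  q = 2: r = 59, s = 1 − 2·0 = 1, t = 0 − 2·1 = -2  (check: 265·1 + 103·(-2) = 59)
  q = 1: r = 44, s = 0 − 1·1 = -1, t = 1 − 1·(-2) = 3  (check: 265·(-1) + 103·3 = 44)
  q = 1: r = 15, s = 1 − 1·(-1) = 2, t = -2 − 1·3 = -5  (check: 265·2 + 103·(-5) = 15)
  q = 2: r = 14, s = -1 − 2·2 = -5, t = 3 − 2·(-5) = 13  (check: 265·(-5) + 103·13 = 14)
  q = 1: r = 1, s = 2 − 1·(-5) = 7, t = -5 − 1·13 = -18  (check: 265·7 + 103·(-18) = 1)
The row with r = 1 (the gcd) gives the Bezout coefficients s = 7, t = -18.
Result: 265 · (7) + 103 · (-18) = 1.

gcd(265, 103) = 1; s = 7, t = -18 (check: 265·7 + 103·(-18) = 1).


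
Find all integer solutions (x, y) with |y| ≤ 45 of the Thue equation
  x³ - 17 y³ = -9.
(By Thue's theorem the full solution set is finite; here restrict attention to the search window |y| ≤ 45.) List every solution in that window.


The equation is x³ - 17y³ = -9. For fixed y, x³ = 17·y³ − 9, so a solution requires the RHS to be a perfect cube.
Strategy: iterate y from -45 to 45, compute RHS = 17·y³ − 9, and check whether it is a (positive or negative) perfect cube.
Check small values of y:
  y = 0: RHS = -9 is not a perfect cube.
  y = 1: RHS = 8 = (2)³ ⇒ x = 2 works.
  y = -1: RHS = -26 is not a perfect cube.
  y = 2: RHS = 127 is not a perfect cube.
  y = -2: RHS = -145 is not a perfect cube.
  y = 3: RHS = 450 is not a perfect cube.
  y = -3: RHS = -468 is not a perfect cube.
Continuing the search up to |y| = 45 finds no further solutions beyond those listed.
Collected solutions: (2, 1).

Solutions (with |y| ≤ 45): (2, 1).


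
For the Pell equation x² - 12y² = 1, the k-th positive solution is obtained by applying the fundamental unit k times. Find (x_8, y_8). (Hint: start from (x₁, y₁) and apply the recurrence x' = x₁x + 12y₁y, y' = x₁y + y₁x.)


Step 1: Find the fundamental solution (x₁, y₁) of x² - 12y² = 1.
  Expand √12 as a continued fraction. a₀ = ⌊√12⌋ = 3; iterate m_{k+1} = d_k·a_k − m_k, d_{k+1} = (12 − m_{k+1}²)/d_k, a_{k+1} = ⌊(a₀ + m_{k+1})/d_{k+1}⌋ (starting m₀ = 0, d₀ = 1), with convergents p_k = a_k·p_{k-1} + p_{k-2}, q_k = a_k·q_{k-1} + q_{k-2} (p₋₁ = 1, q₋₁ = 0):
  k = 0: a₀ = 3; p₀/q₀ = 3/1; p₀² − 12·q₀² = 9 − 12 = -3.
  k = 1: m = 3, d = 3, a = ⌊(3 + 3)/3⌋ = 2; p/q = (2·3 + 1)/(2·1 + 0) = 7/2; p² − 12·q² = 49 − 48 = 1.
  The first convergent with p² − 12·q² = 1 gives the fundamental solution (x₁, y₁) = (7, 2).
Step 2: Apply the recurrence (x_{n+1}, y_{n+1}) = (x₁x_n + 12y₁y_n, x₁y_n + y₁x_n) repeatedly.
  From (x_1, y_1) = (7, 2): x_2 = 7·7 + 12·2·2 = 97; y_2 = 7·2 + 2·7 = 28.
  From (x_2, y_2) = (97, 28): x_3 = 7·97 + 12·2·28 = 1351; y_3 = 7·28 + 2·97 = 390.
  From (x_3, y_3) = (1351, 390): x_4 = 7·1351 + 12·2·390 = 18817; y_4 = 7·390 + 2·1351 = 5432.
  From (x_4, y_4) = (18817, 5432): x_5 = 7·18817 + 12·2·5432 = 262087; y_5 = 7·5432 + 2·18817 = 75658.
  From (x_5, y_5) = (262087, 75658): x_6 = 7·262087 + 12·2·75658 = 3650401; y_6 = 7·75658 + 2·262087 = 1053780.
  From (x_6, y_6) = (3650401, 1053780): x_7 = 7·3650401 + 12·2·1053780 = 50843527; y_7 = 7·1053780 + 2·3650401 = 14677262.
  From (x_7, y_7) = (50843527, 14677262): x_8 = 7·50843527 + 12·2·14677262 = 708158977; y_8 = 7·14677262 + 2·50843527 = 204427888.
Step 3: Verify x_8² - 12·y_8² = 501489136705686529 - 501489136705686528 = 1 (should be 1). ✓

(x_1, y_1) = (7, 2); (x_8, y_8) = (708158977, 204427888).


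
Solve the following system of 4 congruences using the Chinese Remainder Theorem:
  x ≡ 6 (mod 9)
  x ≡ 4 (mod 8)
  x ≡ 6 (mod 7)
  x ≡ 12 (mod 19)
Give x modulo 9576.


Product of moduli M = 9 · 8 · 7 · 19 = 9576.
Merge one congruence at a time:
  Start: x ≡ 6 (mod 9).
  Combine with x ≡ 4 (mod 8); new modulus lcm = 72.
    Write x = 6 + 9·t and substitute into x ≡ 4 (mod 8): 9·t ≡ 4 − 6 = -2 (mod 8).
    Reduce coefficients mod 8: 1·t ≡ 6 (mod 8).
    So t ≡ 6 (mod 8).
    Then x = 6 + 9·6 = 60, valid modulo lcm(9, 8) = 72: x ≡ 60 (mod 72).
  Combine with x ≡ 6 (mod 7); new modulus lcm = 504.
    Write x = 60 + 72·t and substitute into x ≡ 6 (mod 7): 72·t ≡ 6 − 60 = -54 (mod 7).
    Reduce coefficients mod 7: 2·t ≡ 2 (mod 7).
    The inverse of 2 mod 7 is 4 (since 2·4 = 8 = 1·7 + 1), so t ≡ 4·2 = 8 ≡ 1 (mod 7).
    Then x = 60 + 72·1 = 132, valid modulo lcm(72, 7) = 504: x ≡ 132 (mod 504).
  Combine with x ≡ 12 (mod 19); new modulus lcm = 9576.
    Write x = 132 + 504·t and substitute into x ≡ 12 (mod 19): 504·t ≡ 12 − 132 = -120 (mod 19).
    Reduce coefficients mod 19: 10·t ≡ 13 (mod 19).
    The inverse of 10 mod 19 is 2 (since 10·2 = 20 = 1·19 + 1), so t ≡ 2·13 = 26 ≡ 7 (mod 19).
    Then x = 132 + 504·7 = 3660, valid modulo lcm(504, 19) = 9576: x ≡ 3660 (mod 9576).
Verify against each original: 3660 mod 9 = 6, 3660 mod 8 = 4, 3660 mod 7 = 6, 3660 mod 19 = 12.

x ≡ 3660 (mod 9576).


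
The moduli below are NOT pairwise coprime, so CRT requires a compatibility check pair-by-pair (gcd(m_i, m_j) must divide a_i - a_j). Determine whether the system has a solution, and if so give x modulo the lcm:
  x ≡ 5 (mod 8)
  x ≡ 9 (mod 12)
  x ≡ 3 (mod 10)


Moduli 8, 12, 10 are not pairwise coprime, so CRT works modulo lcm(m_i) when all pairwise compatibility conditions hold.
Pairwise compatibility: gcd(m_i, m_j) must divide a_i - a_j for every pair.
Merge one congruence at a time:
  Start: x ≡ 5 (mod 8).
  Combine with x ≡ 9 (mod 12): gcd(8, 12) = 4; 9 - 5 = 4, which IS divisible by 4, so compatible.
    Write x = 5 + 8·t and substitute into x ≡ 9 (mod 12): 8·t ≡ 9 − 5 = 4 (mod 12).
    Divide the congruence (and modulus) by g = 4: 2·t ≡ 1 (mod 3).
    The inverse of 2 mod 3 is 2 (since 2·2 = 4 = 1·3 + 1), so t ≡ 2·1 = 2 ≡ 2 (mod 3).
    Then x = 5 + 8·2 = 21, valid modulo lcm(8, 12) = 24: x ≡ 21 (mod 24).
  Combine with x ≡ 3 (mod 10): gcd(24, 10) = 2; 3 - 21 = -18, which IS divisible by 2, so compatible.
    Write x = 21 + 24·t and substitute into x ≡ 3 (mod 10): 24·t ≡ 3 − 21 = -18 (mod 10).
    Divide the congruence (and modulus) by g = 2: 12·t ≡ -9 (mod 5).
    Reduce coefficients mod 5: 2·t ≡ 1 (mod 5).
    The inverse of 2 mod 5 is 3 (since 2·3 = 6 = 1·5 + 1), so t ≡ 3·1 = 3 ≡ 3 (mod 5).
    Then x = 21 + 24·3 = 93, valid modulo lcm(24, 10) = 120: x ≡ 93 (mod 120).
Verify: 93 mod 8 = 5, 93 mod 12 = 9, 93 mod 10 = 3.

x ≡ 93 (mod 120).


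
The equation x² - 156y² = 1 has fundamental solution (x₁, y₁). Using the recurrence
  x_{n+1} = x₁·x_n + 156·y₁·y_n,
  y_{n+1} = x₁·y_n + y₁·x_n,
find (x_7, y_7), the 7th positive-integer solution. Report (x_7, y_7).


Step 1: Find the fundamental solution (x₁, y₁) of x² - 156y² = 1.
  Expand √156 as a continued fraction. a₀ = ⌊√156⌋ = 12; iterate m_{k+1} = d_k·a_k − m_k, d_{k+1} = (156 − m_{k+1}²)/d_k, a_{k+1} = ⌊(a₀ + m_{k+1})/d_{k+1}⌋ (starting m₀ = 0, d₀ = 1), with convergents p_k = a_k·p_{k-1} + p_{k-2}, q_k = a_k·q_{k-1} + q_{k-2} (p₋₁ = 1, q₋₁ = 0):
  k = 0: a₀ = 12; p₀/q₀ = 12/1; p₀² − 156·q₀² = 144 − 156 = -12.
  k = 1: m = 12, d = 12, a = ⌊(12 + 12)/12⌋ = 2; p/q = (2·12 + 1)/(2·1 + 0) = 25/2; p² − 156·q² = 625 − 624 = 1.
  The first convergent with p² − 156·q² = 1 gives the fundamental solution (x₁, y₁) = (25, 2).
Step 2: Apply the recurrence (x_{n+1}, y_{n+1}) = (x₁x_n + 156y₁y_n, x₁y_n + y₁x_n) repeatedly.
  From (x_1, y_1) = (25, 2): x_2 = 25·25 + 156·2·2 = 1249; y_2 = 25·2 + 2·25 = 100.
  From (x_2, y_2) = (1249, 100): x_3 = 25·1249 + 156·2·100 = 62425; y_3 = 25·100 + 2·1249 = 4998.
  From (x_3, y_3) = (62425, 4998): x_4 = 25·62425 + 156·2·4998 = 3120001; y_4 = 25·4998 + 2·62425 = 249800.
  From (x_4, y_4) = (3120001, 249800): x_5 = 25·3120001 + 156·2·249800 = 155937625; y_5 = 25·249800 + 2·3120001 = 12485002.
  From (x_5, y_5) = (155937625, 12485002): x_6 = 25·155937625 + 156·2·12485002 = 7793761249; y_6 = 25·12485002 + 2·155937625 = 624000300.
  From (x_6, y_6) = (7793761249, 624000300): x_7 = 25·7793761249 + 156·2·624000300 = 389532124825; y_7 = 25·624000300 + 2·7793761249 = 31187529998.
Step 3: Verify x_7² - 156·y_7² = 151735276270679381280625 - 151735276270679381280624 = 1 (should be 1). ✓

(x_1, y_1) = (25, 2); (x_7, y_7) = (389532124825, 31187529998).


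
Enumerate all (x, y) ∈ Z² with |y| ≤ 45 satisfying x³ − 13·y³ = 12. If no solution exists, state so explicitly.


The equation is x³ - 13y³ = 12. For fixed y, x³ = 13·y³ + 12, so a solution requires the RHS to be a perfect cube.
Strategy: iterate y from -45 to 45, compute RHS = 13·y³ + 12, and check whether it is a (positive or negative) perfect cube.
Check small values of y:
  y = 0: RHS = 12 is not a perfect cube.
  y = 1: RHS = 25 is not a perfect cube.
  y = -1: RHS = -1 = (-1)³ ⇒ x = -1 works.
  y = 2: RHS = 116 is not a perfect cube.
  y = -2: RHS = -92 is not a perfect cube.
  y = 3: RHS = 363 is not a perfect cube.
  y = -3: RHS = -339 is not a perfect cube.
Continuing the search up to |y| = 45 finds no further solutions beyond those listed.
Collected solutions: (-1, -1).

Solutions (with |y| ≤ 45): (-1, -1).


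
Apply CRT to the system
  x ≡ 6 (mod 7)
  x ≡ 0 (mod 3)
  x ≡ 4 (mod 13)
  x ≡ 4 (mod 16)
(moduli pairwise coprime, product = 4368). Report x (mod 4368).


Product of moduli M = 7 · 3 · 13 · 16 = 4368.
Merge one congruence at a time:
  Start: x ≡ 6 (mod 7).
  Combine with x ≡ 0 (mod 3); new modulus lcm = 21.
    Write x = 6 + 7·t and substitute into x ≡ 0 (mod 3): 7·t ≡ 0 − 6 = -6 (mod 3).
    Reduce coefficients mod 3: 1·t ≡ 0 (mod 3).
    So t ≡ 0 (mod 3).
    Then x = 6 + 7·0 = 6, valid modulo lcm(7, 3) = 21: x ≡ 6 (mod 21).
  Combine with x ≡ 4 (mod 13); new modulus lcm = 273.
    Write x = 6 + 21·t and substitute into x ≡ 4 (mod 13): 21·t ≡ 4 − 6 = -2 (mod 13).
    Reduce coefficients mod 13: 8·t ≡ 11 (mod 13).
    The inverse of 8 mod 13 is 5 (since 8·5 = 40 = 3·13 + 1), so t ≡ 5·11 = 55 ≡ 3 (mod 13).
    Then x = 6 + 21·3 = 69, valid modulo lcm(21, 13) = 273: x ≡ 69 (mod 273).
  Combine with x ≡ 4 (mod 16); new modulus lcm = 4368.
    Write x = 69 + 273·t and substitute into x ≡ 4 (mod 16): 273·t ≡ 4 − 69 = -65 (mod 16).
    Reduce coefficients mod 16: 1·t ≡ 15 (mod 16).
    So t ≡ 15 (mod 16).
    Then x = 69 + 273·15 = 4164, valid modulo lcm(273, 16) = 4368: x ≡ 4164 (mod 4368).
Verify against each original: 4164 mod 7 = 6, 4164 mod 3 = 0, 4164 mod 13 = 4, 4164 mod 16 = 4.

x ≡ 4164 (mod 4368).


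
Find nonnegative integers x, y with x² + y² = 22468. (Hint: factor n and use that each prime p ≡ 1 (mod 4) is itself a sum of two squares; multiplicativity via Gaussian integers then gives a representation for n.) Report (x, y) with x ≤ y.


Step 1: Factor n = 22468 = 2^2 · 41 · 137.
Step 2: Check the mod-4 condition on each prime factor: 2 = 2 (special); 41 ≡ 1 (mod 4), exponent 1; 137 ≡ 1 (mod 4), exponent 1.
All primes ≡ 3 (mod 4) appear to even exponent (or don't appear), so by the two-squares theorem n IS expressible as a sum of two squares.
Step 3: Build a representation. Group n = k² · m with k = 2 and m = 41 · 137 = 5617 (a product of primes ≡ 1 (mod 4)); a representation of m scales to one of n via (k·x)² + (k·y)² = k²(x² + y²). Each prime p ≡ 1 (mod 4) is itself a sum of two squares; find a² by testing p − a² for a perfect square:
  41: 41 − 1² = 40, 41 − 2² = 37, 41 − 3² = 32, 41 − 4² = 25 = 5² ⇒ 41 = 4² + 5².
  137: 137 − 1² = 136, 137 − 2² = 133, 137 − 3² = 128, 137 − 4² = 121 = 11² ⇒ 137 = 4² + 11².
  Combine using the Brahmagupta–Fibonacci identity (a² + b²)(c² + d²) = (ac − bd)² + (ad + bc)² = (ac + bd)² + (ad − bc)²:
  41 · 137 = 5617: from (4² + 5²)(4² + 11²), take (4·4 − 5·11, 4·11 + 5·4) = (16 − 55, 44 + 20) = (-39, 64); dropping signs (only squares matter) gives (39, 64); check 39² + 64² = 1521 + 4096 = 5617 ✓.
  Scale by k = 2: (2·39, 2·64) = (78, 128).
Step 4: Order so x ≤ y and verify: 78² + 128² = 6084 + 16384 = 22468 = n. ✓

n = 22468 = 78² + 128² (one valid representation with x ≤ y).


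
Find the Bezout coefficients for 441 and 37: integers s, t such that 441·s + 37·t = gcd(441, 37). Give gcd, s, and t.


Euclidean algorithm on (441, 37) — divide until remainder is 0:
  441 = 11 · 37 + 34
  37 = 1 · 34 + 3
  34 = 11 · 3 + 1
  3 = 3 · 1 + 0
gcd(441, 37) = 1.
Track Bezout coefficients alongside the remainders: start with r₀ = 441 = a·1 + b·0 (s = 1, t = 0) and r₁ = 37 = a·0 + b·1 (s = 0, t = 1); each new remainder r_{k+1} = r_{k-1} − q_k·r_k inherits s_{k+1} = s_{k-1} − q_k·s_k, t_{k+1} = t_{k-1} − q_k·t_k, so r_k = a·s_k + b·t_k at every step:
  q = 11: r = 34, s = 1 − 11·0 = 1, t = 0 − 11·1 = -11  (check: 441·1 + 37·(-11) = 34)
  q = 1: r = 3, s = 0 − 1·1 = -1, t = 1 − 1·(-11) = 12  (check: 441·(-1) + 37·12 = 3)
  q = 11: r = 1, s = 1 − 11·(-1) = 12, t = -11 − 11·12 = -143  (check: 441·12 + 37·(-143) = 1)
The row with r = 1 (the gcd) gives the Bezout coefficients s = 12, t = -143.
Result: 441 · (12) + 37 · (-143) = 1.

gcd(441, 37) = 1; s = 12, t = -143 (check: 441·12 + 37·(-143) = 1).


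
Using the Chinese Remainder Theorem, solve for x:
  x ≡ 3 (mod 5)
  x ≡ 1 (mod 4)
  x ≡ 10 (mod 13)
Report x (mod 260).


Moduli 5, 4, 13 are pairwise coprime; by CRT there is a unique solution modulo M = 5 · 4 · 13 = 260.
Solve pairwise, accumulating the modulus:
  Start with x ≡ 3 (mod 5).
  Combine with x ≡ 1 (mod 4): since gcd(5, 4) = 1, we get a unique residue mod 20.
    Write x = 3 + 5·t and substitute into x ≡ 1 (mod 4): 5·t ≡ 1 − 3 = -2 (mod 4).
    Reduce coefficients mod 4: 1·t ≡ 2 (mod 4).
    So t ≡ 2 (mod 4).
    Then x = 3 + 5·2 = 13, valid modulo lcm(5, 4) = 20: x ≡ 13 (mod 20).
  Combine with x ≡ 10 (mod 13): since gcd(20, 13) = 1, we get a unique residue mod 260.
    Write x = 13 + 20·t and substitute into x ≡ 10 (mod 13): 20·t ≡ 10 − 13 = -3 (mod 13).
    Reduce coefficients mod 13: 7·t ≡ 10 (mod 13).
    The inverse of 7 mod 13 is 2 (since 7·2 = 14 = 1·13 + 1), so t ≡ 2·10 = 20 ≡ 7 (mod 13).
    Then x = 13 + 20·7 = 153, valid modulo lcm(20, 13) = 260: x ≡ 153 (mod 260).
Verify: 153 mod 5 = 3 ✓, 153 mod 4 = 1 ✓, 153 mod 13 = 10 ✓.

x ≡ 153 (mod 260).


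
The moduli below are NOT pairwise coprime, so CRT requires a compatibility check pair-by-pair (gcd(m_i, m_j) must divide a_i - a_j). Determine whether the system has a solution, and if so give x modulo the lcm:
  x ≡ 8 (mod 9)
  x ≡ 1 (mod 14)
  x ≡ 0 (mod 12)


Moduli 9, 14, 12 are not pairwise coprime, so CRT works modulo lcm(m_i) when all pairwise compatibility conditions hold.
Pairwise compatibility: gcd(m_i, m_j) must divide a_i - a_j for every pair.
Merge one congruence at a time:
  Start: x ≡ 8 (mod 9).
  Combine with x ≡ 1 (mod 14): gcd(9, 14) = 1; 1 - 8 = -7, which IS divisible by 1, so compatible.
    Write x = 8 + 9·t and substitute into x ≡ 1 (mod 14): 9·t ≡ 1 − 8 = -7 (mod 14).
    Reduce coefficients mod 14: 9·t ≡ 7 (mod 14).
    The inverse of 9 mod 14 is 11 (since 9·11 = 99 = 7·14 + 1), so t ≡ 11·7 = 77 ≡ 7 (mod 14).
    Then x = 8 + 9·7 = 71, valid modulo lcm(9, 14) = 126: x ≡ 71 (mod 126).
  Combine with x ≡ 0 (mod 12): gcd(126, 12) = 6, and 0 - 71 = -71 is NOT divisible by 6.
    ⇒ system is inconsistent (no integer solution).

No solution (the system is inconsistent).


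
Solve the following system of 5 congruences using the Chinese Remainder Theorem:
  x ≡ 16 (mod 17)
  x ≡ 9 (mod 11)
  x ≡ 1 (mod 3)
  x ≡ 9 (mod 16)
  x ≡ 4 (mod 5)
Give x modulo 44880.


Product of moduli M = 17 · 11 · 3 · 16 · 5 = 44880.
Merge one congruence at a time:
  Start: x ≡ 16 (mod 17).
  Combine with x ≡ 9 (mod 11); new modulus lcm = 187.
    Write x = 16 + 17·t and substitute into x ≡ 9 (mod 11): 17·t ≡ 9 − 16 = -7 (mod 11).
    Reduce coefficients mod 11: 6·t ≡ 4 (mod 11).
    The inverse of 6 mod 11 is 2 (since 6·2 = 12 = 1·11 + 1), so t ≡ 2·4 = 8 ≡ 8 (mod 11).
    Then x = 16 + 17·8 = 152, valid modulo lcm(17, 11) = 187: x ≡ 152 (mod 187).
  Combine with x ≡ 1 (mod 3); new modulus lcm = 561.
    Write x = 152 + 187·t and substitute into x ≡ 1 (mod 3): 187·t ≡ 1 − 152 = -151 (mod 3).
    Reduce coefficients mod 3: 1·t ≡ 2 (mod 3).
    So t ≡ 2 (mod 3).
    Then x = 152 + 187·2 = 526, valid modulo lcm(187, 3) = 561: x ≡ 526 (mod 561).
  Combine with x ≡ 9 (mod 16); new modulus lcm = 8976.
    Write x = 526 + 561·t and substitute into x ≡ 9 (mod 16): 561·t ≡ 9 − 526 = -517 (mod 16).
    Reduce coefficients mod 16: 1·t ≡ 11 (mod 16).
    So t ≡ 11 (mod 16).
    Then x = 526 + 561·11 = 6697, valid modulo lcm(561, 16) = 8976: x ≡ 6697 (mod 8976).
  Combine with x ≡ 4 (mod 5); new modulus lcm = 44880.
    Write x = 6697 + 8976·t and substitute into x ≡ 4 (mod 5): 8976·t ≡ 4 − 6697 = -6693 (mod 5).
    Reduce coefficients mod 5: 1·t ≡ 2 (mod 5).
    So t ≡ 2 (mod 5).
    Then x = 6697 + 8976·2 = 24649, valid modulo lcm(8976, 5) = 44880: x ≡ 24649 (mod 44880).
Verify against each original: 24649 mod 17 = 16, 24649 mod 11 = 9, 24649 mod 3 = 1, 24649 mod 16 = 9, 24649 mod 5 = 4.

x ≡ 24649 (mod 44880).


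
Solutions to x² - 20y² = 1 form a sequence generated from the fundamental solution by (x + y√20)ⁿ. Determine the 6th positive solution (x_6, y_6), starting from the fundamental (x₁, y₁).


Step 1: Find the fundamental solution (x₁, y₁) of x² - 20y² = 1.
  Expand √20 as a continued fraction. a₀ = ⌊√20⌋ = 4; iterate m_{k+1} = d_k·a_k − m_k, d_{k+1} = (20 − m_{k+1}²)/d_k, a_{k+1} = ⌊(a₀ + m_{k+1})/d_{k+1}⌋ (starting m₀ = 0, d₀ = 1), with convergents p_k = a_k·p_{k-1} + p_{k-2}, q_k = a_k·q_{k-1} + q_{k-2} (p₋₁ = 1, q₋₁ = 0):
  k = 0: a₀ = 4; p₀/q₀ = 4/1; p₀² − 20·q₀² = 16 − 20 = -4.
  k = 1: m = 4, d = 4, a = ⌊(4 + 4)/4⌋ = 2; p/q = (2·4 + 1)/(2·1 + 0) = 9/2; p² − 20·q² = 81 − 80 = 1.
  The first convergent with p² − 20·q² = 1 gives the fundamental solution (x₁, y₁) = (9, 2).
Step 2: Apply the recurrence (x_{n+1}, y_{n+1}) = (x₁x_n + 20y₁y_n, x₁y_n + y₁x_n) repeatedly.
  From (x_1, y_1) = (9, 2): x_2 = 9·9 + 20·2·2 = 161; y_2 = 9·2 + 2·9 = 36.
  From (x_2, y_2) = (161, 36): x_3 = 9·161 + 20·2·36 = 2889; y_3 = 9·36 + 2·161 = 646.
  From (x_3, y_3) = (2889, 646): x_4 = 9·2889 + 20·2·646 = 51841; y_4 = 9·646 + 2·2889 = 11592.
  From (x_4, y_4) = (51841, 11592): x_5 = 9·51841 + 20·2·11592 = 930249; y_5 = 9·11592 + 2·51841 = 208010.
  From (x_5, y_5) = (930249, 208010): x_6 = 9·930249 + 20·2·208010 = 16692641; y_6 = 9·208010 + 2·930249 = 3732588.
Step 3: Verify x_6² - 20·y_6² = 278644263554881 - 278644263554880 = 1 (should be 1). ✓

(x_1, y_1) = (9, 2); (x_6, y_6) = (16692641, 3732588).


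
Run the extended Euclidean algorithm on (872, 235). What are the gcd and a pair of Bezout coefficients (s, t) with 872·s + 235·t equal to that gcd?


Euclidean algorithm on (872, 235) — divide until remainder is 0:
  872 = 3 · 235 + 167
  235 = 1 · 167 + 68
  167 = 2 · 68 + 31
  68 = 2 · 31 + 6
  31 = 5 · 6 + 1
  6 = 6 · 1 + 0
gcd(872, 235) = 1.
Track Bezout coefficients alongside the remainders: start with r₀ = 872 = a·1 + b·0 (s = 1, t = 0) and r₁ = 235 = a·0 + b·1 (s = 0, t = 1); each new remainder r_{k+1} = r_{k-1} − q_k·r_k inherits s_{k+1} = s_{k-1} − q_k·s_k, t_{k+1} = t_{k-1} − q_k·t_k, so r_k = a·s_k + b·t_k at every step:
  q = 3: r = 167, s = 1 − 3·0 = 1, t = 0 − 3·1 = -3  (check: 872·1 + 235·(-3) = 167)
  q = 1: r = 68, s = 0 − 1·1 = -1, t = 1 − 1·(-3) = 4  (check: 872·(-1) + 235·4 = 68)
  q = 2: r = 31, s = 1 − 2·(-1) = 3, t = -3 − 2·4 = -11  (check: 872·3 + 235·(-11) = 31)
  q = 2: r = 6, s = -1 − 2·3 = -7, t = 4 − 2·(-11) = 26  (check: 872·(-7) + 235·26 = 6)
  q = 5: r = 1, s = 3 − 5·(-7) = 38, t = -11 − 5·26 = -141  (check: 872·38 + 235·(-141) = 1)
The row with r = 1 (the gcd) gives the Bezout coefficients s = 38, t = -141.
Result: 872 · (38) + 235 · (-141) = 1.

gcd(872, 235) = 1; s = 38, t = -141 (check: 872·38 + 235·(-141) = 1).


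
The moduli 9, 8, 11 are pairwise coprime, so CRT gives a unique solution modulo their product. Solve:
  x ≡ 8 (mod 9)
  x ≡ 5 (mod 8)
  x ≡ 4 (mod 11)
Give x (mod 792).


Moduli 9, 8, 11 are pairwise coprime; by CRT there is a unique solution modulo M = 9 · 8 · 11 = 792.
Solve pairwise, accumulating the modulus:
  Start with x ≡ 8 (mod 9).
  Combine with x ≡ 5 (mod 8): since gcd(9, 8) = 1, we get a unique residue mod 72.
    Write x = 8 + 9·t and substitute into x ≡ 5 (mod 8): 9·t ≡ 5 − 8 = -3 (mod 8).
    Reduce coefficients mod 8: 1·t ≡ 5 (mod 8).
    So t ≡ 5 (mod 8).
    Then x = 8 + 9·5 = 53, valid modulo lcm(9, 8) = 72: x ≡ 53 (mod 72).
  Combine with x ≡ 4 (mod 11): since gcd(72, 11) = 1, we get a unique residue mod 792.
    Write x = 53 + 72·t and substitute into x ≡ 4 (mod 11): 72·t ≡ 4 − 53 = -49 (mod 11).
    Reduce coefficients mod 11: 6·t ≡ 6 (mod 11).
    The inverse of 6 mod 11 is 2 (since 6·2 = 12 = 1·11 + 1), so t ≡ 2·6 = 12 ≡ 1 (mod 11).
    Then x = 53 + 72·1 = 125, valid modulo lcm(72, 11) = 792: x ≡ 125 (mod 792).
Verify: 125 mod 9 = 8 ✓, 125 mod 8 = 5 ✓, 125 mod 11 = 4 ✓.

x ≡ 125 (mod 792).


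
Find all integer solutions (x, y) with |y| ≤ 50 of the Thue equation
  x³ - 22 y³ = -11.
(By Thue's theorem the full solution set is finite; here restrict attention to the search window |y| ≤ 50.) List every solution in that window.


The equation is x³ - 22y³ = -11. For fixed y, x³ = 22·y³ − 11, so a solution requires the RHS to be a perfect cube.
Strategy: iterate y from -50 to 50, compute RHS = 22·y³ − 11, and check whether it is a (positive or negative) perfect cube.
Check small values of y:
  y = 0: RHS = -11 is not a perfect cube.
  y = 1: RHS = 11 is not a perfect cube.
  y = -1: RHS = -33 is not a perfect cube.
  y = 2: RHS = 165 is not a perfect cube.
  y = -2: RHS = -187 is not a perfect cube.
  y = 3: RHS = 583 is not a perfect cube.
  y = -3: RHS = -605 is not a perfect cube.
Continuing the search up to |y| = 50 finds no solutions either.
No (x, y) in the scanned range satisfies the equation.

No integer solutions with |y| ≤ 50.


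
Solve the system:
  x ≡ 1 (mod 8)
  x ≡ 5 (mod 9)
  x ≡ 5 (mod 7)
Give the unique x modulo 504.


Moduli 8, 9, 7 are pairwise coprime; by CRT there is a unique solution modulo M = 8 · 9 · 7 = 504.
Solve pairwise, accumulating the modulus:
  Start with x ≡ 1 (mod 8).
  Combine with x ≡ 5 (mod 9): since gcd(8, 9) = 1, we get a unique residue mod 72.
    Write x = 1 + 8·t and substitute into x ≡ 5 (mod 9): 8·t ≡ 5 − 1 = 4 (mod 9).
    The inverse of 8 mod 9 is 8 (since 8·8 = 64 = 7·9 + 1), so t ≡ 8·4 = 32 ≡ 5 (mod 9).
    Then x = 1 + 8·5 = 41, valid modulo lcm(8, 9) = 72: x ≡ 41 (mod 72).
  Combine with x ≡ 5 (mod 7): since gcd(72, 7) = 1, we get a unique residue mod 504.
    Write x = 41 + 72·t and substitute into x ≡ 5 (mod 7): 72·t ≡ 5 − 41 = -36 (mod 7).
    Reduce coefficients mod 7: 2·t ≡ 6 (mod 7).
    The inverse of 2 mod 7 is 4 (since 2·4 = 8 = 1·7 + 1), so t ≡ 4·6 = 24 ≡ 3 (mod 7).
    Then x = 41 + 72·3 = 257, valid modulo lcm(72, 7) = 504: x ≡ 257 (mod 504).
Verify: 257 mod 8 = 1 ✓, 257 mod 9 = 5 ✓, 257 mod 7 = 5 ✓.

x ≡ 257 (mod 504).


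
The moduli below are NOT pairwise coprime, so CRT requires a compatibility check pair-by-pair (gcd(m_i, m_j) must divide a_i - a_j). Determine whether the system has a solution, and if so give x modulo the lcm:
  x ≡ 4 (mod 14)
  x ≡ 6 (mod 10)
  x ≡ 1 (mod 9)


Moduli 14, 10, 9 are not pairwise coprime, so CRT works modulo lcm(m_i) when all pairwise compatibility conditions hold.
Pairwise compatibility: gcd(m_i, m_j) must divide a_i - a_j for every pair.
Merge one congruence at a time:
  Start: x ≡ 4 (mod 14).
  Combine with x ≡ 6 (mod 10): gcd(14, 10) = 2; 6 - 4 = 2, which IS divisible by 2, so compatible.
    Write x = 4 + 14·t and substitute into x ≡ 6 (mod 10): 14·t ≡ 6 − 4 = 2 (mod 10).
    Divide the congruence (and modulus) by g = 2: 7·t ≡ 1 (mod 5).
    Reduce coefficients mod 5: 2·t ≡ 1 (mod 5).
    The inverse of 2 mod 5 is 3 (since 2·3 = 6 = 1·5 + 1), so t ≡ 3·1 = 3 ≡ 3 (mod 5).
    Then x = 4 + 14·3 = 46, valid modulo lcm(14, 10) = 70: x ≡ 46 (mod 70).
  Combine with x ≡ 1 (mod 9): gcd(70, 9) = 1; 1 - 46 = -45, which IS divisible by 1, so compatible.
    Write x = 46 + 70·t and substitute into x ≡ 1 (mod 9): 70·t ≡ 1 − 46 = -45 (mod 9).
    Reduce coefficients mod 9: 7·t ≡ 0 (mod 9).
    The inverse of 7 mod 9 is 4 (since 7·4 = 28 = 3·9 + 1), so t ≡ 4·0 = 0 ≡ 0 (mod 9).
    Then x = 46 + 70·0 = 46, valid modulo lcm(70, 9) = 630: x ≡ 46 (mod 630).
Verify: 46 mod 14 = 4, 46 mod 10 = 6, 46 mod 9 = 1.

x ≡ 46 (mod 630).


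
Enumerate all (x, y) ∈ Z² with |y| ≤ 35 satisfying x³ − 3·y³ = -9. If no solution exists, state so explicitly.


The equation is x³ - 3y³ = -9. For fixed y, x³ = 3·y³ − 9, so a solution requires the RHS to be a perfect cube.
Strategy: iterate y from -35 to 35, compute RHS = 3·y³ − 9, and check whether it is a (positive or negative) perfect cube.
Check small values of y:
  y = 0: RHS = -9 is not a perfect cube.
  y = 1: RHS = -6 is not a perfect cube.
  y = -1: RHS = -12 is not a perfect cube.
  y = 2: RHS = 15 is not a perfect cube.
  y = -2: RHS = -33 is not a perfect cube.
  y = 3: RHS = 72 is not a perfect cube.
  y = -3: RHS = -90 is not a perfect cube.
Continuing the search up to |y| = 35 finds no solutions either.
No (x, y) in the scanned range satisfies the equation.

No integer solutions with |y| ≤ 35.


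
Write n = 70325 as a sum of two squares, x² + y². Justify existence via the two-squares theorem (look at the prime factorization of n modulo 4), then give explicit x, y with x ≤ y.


Step 1: Factor n = 70325 = 5^2 · 29 · 97.
Step 2: Check the mod-4 condition on each prime factor: 5 ≡ 1 (mod 4), exponent 2; 29 ≡ 1 (mod 4), exponent 1; 97 ≡ 1 (mod 4), exponent 1.
All primes ≡ 3 (mod 4) appear to even exponent (or don't appear), so by the two-squares theorem n IS expressible as a sum of two squares.
Step 3: Build a representation. Group n = k² · m with k = 5 and m = 29 · 97 = 2813 (a product of primes ≡ 1 (mod 4)); a representation of m scales to one of n via (k·x)² + (k·y)² = k²(x² + y²). Each prime p ≡ 1 (mod 4) is itself a sum of two squares; find a² by testing p − a² for a perfect square:
  29: 29 − 1² = 28, 29 − 2² = 25 = 5² ⇒ 29 = 2² + 5².
  97: 97 − 1² = 96, 97 − 2² = 93, 97 − 3² = 88, 97 − 4² = 81 = 9² ⇒ 97 = 4² + 9².
  Combine using the Brahmagupta–Fibonacci identity (a² + b²)(c² + d²) = (ac − bd)² + (ad + bc)² = (ac + bd)² + (ad − bc)²:
  29 · 97 = 2813: from (2² + 5²)(4² + 9²), take (2·4 − 5·9, 2·9 + 5·4) = (8 − 45, 18 + 20) = (-37, 38); dropping signs (only squares matter) gives (37, 38); check 37² + 38² = 1369 + 1444 = 2813 ✓.
  Scale by k = 5: (5·37, 5·38) = (185, 190).
Step 4: Order so x ≤ y and verify: 185² + 190² = 34225 + 36100 = 70325 = n. ✓

n = 70325 = 185² + 190² (one valid representation with x ≤ y).
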